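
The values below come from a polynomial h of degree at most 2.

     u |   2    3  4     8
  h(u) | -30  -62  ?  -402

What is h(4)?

-106

The 3 known points determine the degree-2 polynomial uniquely.
Write h(u) = au^2 + bu + c. Substituting each data point gives a linear system:
  4a + 2b + c = -30
  9a + 3b + c = -62
  64a + 8b + c = -402
Solving the system yields a = -6, b = -2, c = -2.
So h(u) = -6u^2 - 2u - 2.
Then h(4) = -106.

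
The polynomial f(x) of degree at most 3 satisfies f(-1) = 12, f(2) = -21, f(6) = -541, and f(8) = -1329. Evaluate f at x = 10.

-2661

Using the Lagrange interpolation formula with nodes -1, 2, 6, 8:
  L_0(x) = (x - 2)(x - 6)(x - 8) / -189
  L_1(x) = (x + 1)(x - 6)(x - 8) / 72
  L_2(x) = (x + 1)(x - 2)(x - 8) / -56
  L_3(x) = (x + 1)(x - 2)(x - 6) / 108
Then f(x) = 12·L_0(x) - 21·L_1(x) - 541·L_2(x) - 1329·L_3(x).
Expanding and collecting terms gives f(x) = -3x^3 + 4x^2 - 6x - 1.
Evaluating at x = 10: f(10) = -2661.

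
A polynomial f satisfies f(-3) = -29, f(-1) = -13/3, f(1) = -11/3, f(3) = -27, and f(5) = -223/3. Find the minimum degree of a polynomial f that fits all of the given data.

2

Divided differences on the nodes -3, -1, 1, 3, 5:
  order 0: -29  -13/3  -11/3  -27  -223/3
  order 1: 37/3  1/3  -35/3  -71/3
  order 2: -3  -3  -3
  order 3: 0  0
  order 4: 0
The order-2 divided differences are all -3 (nonzero) and every higher order vanishes, so the data lies on a polynomial of degree exactly 2.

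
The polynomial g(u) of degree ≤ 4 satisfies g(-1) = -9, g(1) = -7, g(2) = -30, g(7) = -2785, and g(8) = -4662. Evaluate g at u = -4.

Using the Lagrange interpolation formula with nodes -1, 1, 2, 7, 8:
  L_0(u) = (u - 1)(u - 2)(u - 7)(u - 8) / 432
  L_1(u) = (u + 1)(u - 2)(u - 7)(u - 8) / -84
  L_2(u) = (u + 1)(u - 1)(u - 7)(u - 8) / 90
  L_3(u) = (u + 1)(u - 1)(u - 2)(u - 8) / -240
  L_4(u) = (u + 1)(u - 1)(u - 2)(u - 7) / 378
Then g(u) = -9·L_0(u) - 7·L_1(u) - 30·L_2(u) - 2785·L_3(u) - 4662·L_4(u).
Expanding and collecting terms gives g(u) = -u^4 - u^3 - u^2 + 2u - 6.
Evaluating at u = -4: g(-4) = -222.

-222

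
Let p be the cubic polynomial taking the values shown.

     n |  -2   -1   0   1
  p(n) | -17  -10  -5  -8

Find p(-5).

Using the Lagrange interpolation formula with nodes -2, -1, 0, 1:
  L_0(n) = (n + 1)n(n - 1) / -6
  L_1(n) = (n + 2)n(n - 1) / 2
  L_2(n) = (n + 2)(n + 1)(n - 1) / -2
  L_3(n) = (n + 2)(n + 1)n / 6
Then p(n) = -17·L_0(n) - 10·L_1(n) - 5·L_2(n) - 8·L_3(n).
Expanding and collecting terms gives p(n) = -n^3 - 4n^2 + 2n - 5.
Evaluating at n = -5: p(-5) = 10.

10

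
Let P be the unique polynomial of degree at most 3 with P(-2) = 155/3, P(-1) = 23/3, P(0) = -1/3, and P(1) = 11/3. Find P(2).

Forward differences of the values at t = -2, -1, 0, 1:
  P  : 155/3  23/3  -1/3  11/3
  Δ  : -44  -8  4
  Δ^2: 36  12
  Δ^3: -24
The third differences are constant, confirming degree 3.
Interpolating (Newton forward form) and evaluating at t = 2 gives P(2) = -13/3.

-13/3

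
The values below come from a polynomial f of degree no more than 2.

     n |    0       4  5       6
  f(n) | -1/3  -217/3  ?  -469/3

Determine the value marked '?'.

The 3 known points determine the degree-2 polynomial uniquely.
Write f(n) = an^2 + bn + c. Substituting each data point gives a linear system:
  c = -1/3
  16a + 4b + c = -217/3
  36a + 6b + c = -469/3
Solving the system yields a = -4, b = -2, c = -1/3.
So f(n) = -4n^2 - 2n - 1/3.
Then f(5) = -331/3.

-331/3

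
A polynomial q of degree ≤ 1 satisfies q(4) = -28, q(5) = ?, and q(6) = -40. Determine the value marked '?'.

-34

The 2 known points determine the degree-1 polynomial uniquely.
Write q(x) = ax + b. Substituting each data point gives a linear system:
  4a + b = -28
  6a + b = -40
Solving the system yields a = -6, b = -4.
So q(x) = -6x - 4.
Then q(5) = -34.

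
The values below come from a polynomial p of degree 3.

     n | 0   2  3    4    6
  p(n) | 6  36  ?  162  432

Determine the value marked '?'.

The 4 known points determine the degree-3 polynomial uniquely.
Write p(n) = an^3 + bn^2 + cn + d. Substituting each data point gives a linear system:
  d = 6
  8a + 4b + 2c + d = 36
  64a + 16b + 4c + d = 162
  216a + 36b + 6c + d = 432
Solving the system yields a = 1, b = 6, c = -1, d = 6.
So p(n) = n^3 + 6n^2 - n + 6.
Then p(3) = 84.

84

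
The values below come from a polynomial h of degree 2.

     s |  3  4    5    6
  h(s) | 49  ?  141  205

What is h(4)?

89

The 3 known points determine the degree-2 polynomial uniquely.
Write h(s) = as^2 + bs + c. Substituting each data point gives a linear system:
  9a + 3b + c = 49
  25a + 5b + c = 141
  36a + 6b + c = 205
Solving the system yields a = 6, b = -2, c = 1.
So h(s) = 6s^2 - 2s + 1.
Then h(4) = 89.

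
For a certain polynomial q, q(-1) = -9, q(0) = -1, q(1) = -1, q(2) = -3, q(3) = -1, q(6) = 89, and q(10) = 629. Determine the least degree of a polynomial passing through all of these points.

Divided differences on the nodes -1, 0, 1, 2, 3, 6, 10:
  order 0: -9  -1  -1  -3  -1  89  629
  order 1: 8  0  -2  2  30  135
  order 2: -4  -1  2  7  15
  order 3: 1  1  1  1
  order 4: 0  0  0
  order 5: 0  0
  order 6: 0
The order-3 divided differences are all 1 (nonzero) and every higher order vanishes, so the data lies on a polynomial of degree exactly 3.

3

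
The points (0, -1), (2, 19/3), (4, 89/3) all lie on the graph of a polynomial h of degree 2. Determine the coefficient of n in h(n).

Write h(n) = an^2 + bn + c. Substituting each data point gives a linear system:
  c = -1
  4a + 2b + c = 19/3
  16a + 4b + c = 89/3
Solving the system yields a = 2, b = -1/3, c = -1.
So h(n) = 2n^2 - (1/3)n - 1.
The coefficient of n is -1/3.

-1/3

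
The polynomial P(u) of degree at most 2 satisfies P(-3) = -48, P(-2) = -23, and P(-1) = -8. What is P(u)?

Write P(u) = au^2 + bu + c. Substituting each data point gives a linear system:
  9a - 3b + c = -48
  4a - 2b + c = -23
  a - b + c = -8
Solving the system yields a = -5, b = 0, c = -3.
So P(u) = -5u² - 3.
Check: P(-2) = -23. ✓

P(u) = -5u^2 - 3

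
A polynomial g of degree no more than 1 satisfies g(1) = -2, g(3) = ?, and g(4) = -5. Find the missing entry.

The 2 known points determine the degree-1 polynomial uniquely.
Write g(s) = as + b. Substituting each data point gives a linear system:
  a + b = -2
  4a + b = -5
Solving the system yields a = -1, b = -1.
So g(s) = -s - 1.
Then g(3) = -4.

-4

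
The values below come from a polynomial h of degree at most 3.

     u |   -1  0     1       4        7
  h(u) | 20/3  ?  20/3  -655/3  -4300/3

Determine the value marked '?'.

The 4 known points determine the degree-3 polynomial uniquely.
Write h(u) = au^3 + bu^2 + cu + d. Substituting each data point gives a linear system:
  -a + b - c + d = 20/3
  a + b + c + d = 20/3
  64a + 16b + 4c + d = -655/3
  343a + 49b + 7c + d = -4300/3
Solving the system yields a = -5, b = 5, c = 5, d = 5/3.
So h(u) = -5u^3 + 5u^2 + 5u + 5/3.
Then h(0) = 5/3.

5/3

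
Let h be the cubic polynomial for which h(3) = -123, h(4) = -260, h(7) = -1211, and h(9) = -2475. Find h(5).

Write h(n) = an^3 + bn^2 + cn + d. Substituting each data point gives a linear system:
  27a + 9b + 3c + d = -123
  64a + 16b + 4c + d = -260
  343a + 49b + 7c + d = -1211
  729a + 81b + 9c + d = -2475
Solving the system yields a = -3, b = -3, c = -5, d = 0.
So h(n) = -3n³ - 3n² - 5n.
Then h(5) = -475.

-475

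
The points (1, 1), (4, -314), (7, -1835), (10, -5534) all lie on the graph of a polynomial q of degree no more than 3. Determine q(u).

Write q(u) = au^3 + bu^2 + cu + d. Substituting each data point gives a linear system:
  a + b + c + d = 1
  64a + 16b + 4c + d = -314
  343a + 49b + 7c + d = -1835
  1000a + 100b + 10c + d = -5534
Solving the system yields a = -6, b = 5, c = -4, d = 6.
So q(u) = -6u³ + 5u² - 4u + 6.
Check: q(10) = -5534. ✓

q(u) = -6u^3 + 5u^2 - 4u + 6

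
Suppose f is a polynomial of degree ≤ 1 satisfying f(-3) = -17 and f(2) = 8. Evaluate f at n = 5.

Using the Lagrange interpolation formula with nodes -3, 2:
  L_0(n) = (n - 2) / -5
  L_1(n) = (n + 3) / 5
Then f(n) = -17·L_0(n) + 8·L_1(n).
Expanding and collecting terms gives f(n) = 5n - 2.
Evaluating at n = 5: f(5) = 23.

23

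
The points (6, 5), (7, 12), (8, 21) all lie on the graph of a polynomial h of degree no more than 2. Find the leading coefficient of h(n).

1

Write h(n) = an^2 + bn + c. Substituting each data point gives a linear system:
  36a + 6b + c = 5
  49a + 7b + c = 12
  64a + 8b + c = 21
Solving the system yields a = 1, b = -6, c = 5.
So h(n) = n² - 6n + 5.
The leading coefficient is 1.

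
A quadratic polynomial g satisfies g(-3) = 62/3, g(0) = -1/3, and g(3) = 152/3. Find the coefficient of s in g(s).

5

Write g(s) = as^2 + bs + c. Substituting each data point gives a linear system:
  9a - 3b + c = 62/3
  c = -1/3
  9a + 3b + c = 152/3
Solving the system yields a = 4, b = 5, c = -1/3.
So g(s) = 4s^2 + 5s - 1/3.
The coefficient of s is 5.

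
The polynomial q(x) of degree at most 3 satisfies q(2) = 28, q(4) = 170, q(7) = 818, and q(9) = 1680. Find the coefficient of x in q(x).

-3

Write q(x) = ax^3 + bx^2 + cx + d. Substituting each data point gives a linear system:
  8a + 4b + 2c + d = 28
  64a + 16b + 4c + d = 170
  343a + 49b + 7c + d = 818
  729a + 81b + 9c + d = 1680
Solving the system yields a = 2, b = 3, c = -3, d = 6.
So q(x) = 2x³ + 3x² - 3x + 6.
The coefficient of x is -3.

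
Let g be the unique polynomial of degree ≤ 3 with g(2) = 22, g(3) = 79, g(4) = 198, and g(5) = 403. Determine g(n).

g(n) = 4n^3 - 5n^2 + 6n - 2

Using the Lagrange interpolation formula with nodes 2, 3, 4, 5:
  L_0(n) = (n - 3)(n - 4)(n - 5) / -6
  L_1(n) = (n - 2)(n - 4)(n - 5) / 2
  L_2(n) = (n - 2)(n - 3)(n - 5) / -2
  L_3(n) = (n - 2)(n - 3)(n - 4) / 6
Then g(n) = 22·L_0(n) + 79·L_1(n) + 198·L_2(n) + 403·L_3(n).
Expanding and collecting terms gives g(n) = 4n³ - 5n² + 6n - 2.
Check: g(2) = 22. ✓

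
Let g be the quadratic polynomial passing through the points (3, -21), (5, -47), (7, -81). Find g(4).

-33

Using the Lagrange interpolation formula with nodes 3, 5, 7:
  L_0(t) = (t - 5)(t - 7) / 8
  L_1(t) = (t - 3)(t - 7) / -4
  L_2(t) = (t - 3)(t - 5) / 8
Then g(t) = -21·L_0(t) - 47·L_1(t) - 81·L_2(t).
Expanding and collecting terms gives g(t) = -t^2 - 5t + 3.
Evaluating at t = 4: g(4) = -33.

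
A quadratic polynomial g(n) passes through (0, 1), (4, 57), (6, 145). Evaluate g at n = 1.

Using the Lagrange interpolation formula with nodes 0, 4, 6:
  L_0(n) = (n - 4)(n - 6) / 24
  L_1(n) = n(n - 6) / -8
  L_2(n) = n(n - 4) / 12
Then g(n) = 1·L_0(n) + 57·L_1(n) + 145·L_2(n).
Expanding and collecting terms gives g(n) = 5n^2 - 6n + 1.
Evaluating at n = 1: g(1) = 0.

0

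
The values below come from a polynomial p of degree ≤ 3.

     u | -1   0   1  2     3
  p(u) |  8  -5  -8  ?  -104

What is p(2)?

The 4 known points determine the degree-3 polynomial uniquely.
Write p(u) = au^3 + bu^2 + cu + d. Substituting each data point gives a linear system:
  -a + b - c + d = 8
  d = -5
  a + b + c + d = -8
  27a + 9b + 3c + d = -104
Solving the system yields a = -5, b = 5, c = -3, d = -5.
So p(u) = -5u^3 + 5u^2 - 3u - 5.
Then p(2) = -31.

-31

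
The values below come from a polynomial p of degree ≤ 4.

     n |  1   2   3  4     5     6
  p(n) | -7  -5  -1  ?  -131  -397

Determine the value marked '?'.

-25

On equispaced nodes a degree-4 polynomial has vanishing fifth forward difference, so
  - p(1) + 5·p(2) - 10·p(3) + 10·p(4) - 5·p(5) + p(6) = 0.
Substituting the known values and solving for p(4):
  10·p(4) = -250
  p(4) = -25.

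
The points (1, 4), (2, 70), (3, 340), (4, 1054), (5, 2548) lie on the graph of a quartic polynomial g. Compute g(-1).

4

Write g(t) = at^4 + bt^3 + ct^2 + dt + e. Substituting each data point gives a linear system:
  a + b + c + d + e = 4
  16a + 8b + 4c + 2d + e = 70
  81a + 27b + 9c + 3d + e = 340
  256a + 64b + 16c + 4d + e = 1054
  625a + 125b + 25c + 5d + e = 2548
Solving the system yields a = 4, b = 0, c = 2, d = 0, e = -2.
So g(t) = 4t^4 + 2t^2 - 2.
Then g(-1) = 4.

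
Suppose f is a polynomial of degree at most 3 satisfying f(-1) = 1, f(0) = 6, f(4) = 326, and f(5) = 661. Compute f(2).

Using the Lagrange interpolation formula with nodes -1, 0, 4, 5:
  L_0(s) = s(s - 4)(s - 5) / -30
  L_1(s) = (s + 1)(s - 4)(s - 5) / 20
  L_2(s) = (s + 1)s(s - 5) / -20
  L_3(s) = (s + 1)s(s - 4) / 30
Then f(s) = 1·L_0(s) + 6·L_1(s) + 326·L_2(s) + 661·L_3(s).
Expanding and collecting terms gives f(s) = 6s^3 - 3s^2 - 4s + 6.
Evaluating at s = 2: f(2) = 34.

34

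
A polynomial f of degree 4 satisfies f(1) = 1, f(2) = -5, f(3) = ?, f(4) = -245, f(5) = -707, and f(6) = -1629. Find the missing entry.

-57

On equispaced nodes a degree-4 polynomial has vanishing fifth forward difference, so
  - f(1) + 5·f(2) - 10·f(3) + 10·f(4) - 5·f(5) + f(6) = 0.
Substituting the known values and solving for f(3):
  -10·f(3) = 570
  f(3) = -57.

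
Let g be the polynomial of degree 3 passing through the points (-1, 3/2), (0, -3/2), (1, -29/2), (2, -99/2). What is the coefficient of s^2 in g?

Write g(s) = as^3 + bs^2 + cs + d. Substituting each data point gives a linear system:
  -a + b - c + d = 3/2
  d = -3/2
  a + b + c + d = -29/2
  8a + 4b + 2c + d = -99/2
Solving the system yields a = -2, b = -5, c = -6, d = -3/2.
So g(s) = -2s^3 - 5s^2 - 6s - 3/2.
The coefficient of s^2 is -5.

-5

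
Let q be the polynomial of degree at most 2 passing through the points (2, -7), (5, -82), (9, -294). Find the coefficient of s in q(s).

Write q(s) = as^2 + bs + c. Substituting each data point gives a linear system:
  4a + 2b + c = -7
  25a + 5b + c = -82
  81a + 9b + c = -294
Solving the system yields a = -4, b = 3, c = 3.
So q(s) = -4s^2 + 3s + 3.
The coefficient of s is 3.

3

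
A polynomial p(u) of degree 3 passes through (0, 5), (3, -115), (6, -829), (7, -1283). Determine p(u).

p(u) = -3u^3 - 6u^2 + 5u + 5

Write p(u) = au^3 + bu^2 + cu + d. Substituting each data point gives a linear system:
  d = 5
  27a + 9b + 3c + d = -115
  216a + 36b + 6c + d = -829
  343a + 49b + 7c + d = -1283
Solving the system yields a = -3, b = -6, c = 5, d = 5.
So p(u) = -3u^3 - 6u^2 + 5u + 5.
Check: p(3) = -115. ✓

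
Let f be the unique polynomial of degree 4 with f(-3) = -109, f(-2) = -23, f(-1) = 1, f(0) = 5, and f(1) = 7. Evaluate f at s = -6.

-1519

Forward differences of the values at s = -3, -2, -1, 0, 1:
  f  : -109  -23  1  5  7
  Δ  : 86  24  4  2
  Δ^2: -62  -20  -2
  Δ^3: 42  18
  Δ^4: -24
The fourth differences are constant, confirming degree 4.
Interpolating (Newton forward form) and evaluating at s = -6 gives f(-6) = -1519.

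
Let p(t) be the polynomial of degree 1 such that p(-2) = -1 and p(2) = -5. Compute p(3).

-6

Using the Lagrange interpolation formula with nodes -2, 2:
  L_0(t) = (t - 2) / -4
  L_1(t) = (t + 2) / 4
Then p(t) = -1·L_0(t) - 5·L_1(t).
Expanding and collecting terms gives p(t) = -t - 3.
Evaluating at t = 3: p(3) = -6.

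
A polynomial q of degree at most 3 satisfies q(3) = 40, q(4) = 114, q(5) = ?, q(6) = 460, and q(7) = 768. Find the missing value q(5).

248

The 4 known points determine the degree-3 polynomial uniquely.
Write q(t) = at^3 + bt^2 + ct + d. Substituting each data point gives a linear system:
  27a + 9b + 3c + d = 40
  64a + 16b + 4c + d = 114
  216a + 36b + 6c + d = 460
  343a + 49b + 7c + d = 768
Solving the system yields a = 3, b = -6, c = 5, d = -2.
So q(t) = 3t³ - 6t² + 5t - 2.
Then q(5) = 248.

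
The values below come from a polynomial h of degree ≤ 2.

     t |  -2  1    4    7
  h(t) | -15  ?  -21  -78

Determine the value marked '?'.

The 3 known points determine the degree-2 polynomial uniquely.
Write h(t) = at^2 + bt + c. Substituting each data point gives a linear system:
  4a - 2b + c = -15
  16a + 4b + c = -21
  49a + 7b + c = -78
Solving the system yields a = -2, b = 3, c = -1.
So h(t) = -2t² + 3t - 1.
Then h(1) = 0.

0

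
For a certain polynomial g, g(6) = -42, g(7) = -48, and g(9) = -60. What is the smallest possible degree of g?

1

Divided differences on the nodes 6, 7, 9:
  order 0: -42  -48  -60
  order 1: -6  -6
  order 2: 0
The order-1 divided differences are all -6 (nonzero) and every higher order vanishes, so the data lies on a polynomial of degree exactly 1.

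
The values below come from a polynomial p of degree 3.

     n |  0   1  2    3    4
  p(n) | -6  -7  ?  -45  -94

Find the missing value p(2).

-18

The 4 known points determine the degree-3 polynomial uniquely.
Write p(n) = an^3 + bn^2 + cn + d. Substituting each data point gives a linear system:
  d = -6
  a + b + c + d = -7
  27a + 9b + 3c + d = -45
  64a + 16b + 4c + d = -94
Solving the system yields a = -1, b = -2, c = 2, d = -6.
So p(n) = -n³ - 2n² + 2n - 6.
Then p(2) = -18.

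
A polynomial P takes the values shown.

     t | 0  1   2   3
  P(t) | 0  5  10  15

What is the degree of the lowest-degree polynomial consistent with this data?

Forward differences of the values at t = 0, 1, 2, 3:
  P  : 0  5  10  15
  Δ  : 5  5  5
  Δ^2: 0  0
  Δ^3: 0
The first differences are constant (5) and nonzero, while all higher differences vanish, so the minimal degree is 1.

1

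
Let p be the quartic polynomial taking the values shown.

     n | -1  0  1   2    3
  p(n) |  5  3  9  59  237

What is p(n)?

p(n) = 2n^4 + 2n^3 + 2n^2 + 3

Write p(n) = an^4 + bn^3 + cn^2 + dn + e. Substituting each data point gives a linear system:
  a - b + c - d + e = 5
  e = 3
  a + b + c + d + e = 9
  16a + 8b + 4c + 2d + e = 59
  81a + 27b + 9c + 3d + e = 237
Solving the system yields a = 2, b = 2, c = 2, d = 0, e = 3.
So p(n) = 2n⁴ + 2n³ + 2n² + 3.
Check: p(0) = 3. ✓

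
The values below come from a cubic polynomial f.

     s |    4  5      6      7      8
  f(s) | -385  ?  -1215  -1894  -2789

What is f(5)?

The 4 known points determine the degree-3 polynomial uniquely.
Write f(s) = as^3 + bs^2 + cs + d. Substituting each data point gives a linear system:
  64a + 16b + 4c + d = -385
  216a + 36b + 6c + d = -1215
  343a + 49b + 7c + d = -1894
  512a + 64b + 8c + d = -2789
Solving the system yields a = -5, b = -3, c = -5, d = 3.
So f(s) = -5s³ - 3s² - 5s + 3.
Then f(5) = -722.

-722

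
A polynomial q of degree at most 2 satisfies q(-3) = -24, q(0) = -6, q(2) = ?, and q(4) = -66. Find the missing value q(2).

-24

The 3 known points determine the degree-2 polynomial uniquely.
Write q(n) = an^2 + bn + c. Substituting each data point gives a linear system:
  9a - 3b + c = -24
  c = -6
  16a + 4b + c = -66
Solving the system yields a = -3, b = -3, c = -6.
So q(n) = -3n^2 - 3n - 6.
Then q(2) = -24.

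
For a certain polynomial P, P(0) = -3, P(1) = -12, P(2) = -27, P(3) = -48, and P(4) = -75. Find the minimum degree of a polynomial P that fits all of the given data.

Forward differences of the values at t = 0, 1, 2, 3, 4:
  P  : -3  -12  -27  -48  -75
  Δ  : -9  -15  -21  -27
  Δ^2: -6  -6  -6
  Δ^3: 0  0
  Δ^4: 0
The second differences are constant (-6) and nonzero, while all higher differences vanish, so the minimal degree is 2.

2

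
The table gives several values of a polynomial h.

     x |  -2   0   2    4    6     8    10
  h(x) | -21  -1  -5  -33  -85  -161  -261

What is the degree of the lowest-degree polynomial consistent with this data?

2

Forward differences of the values at x = -2, 0, 2, 4, 6, 8, 10:
  h  : -21  -1  -5  -33  -85  -161  -261
  Δ  : 20  -4  -28  -52  -76  -100
  Δ^2: -24  -24  -24  -24  -24
  Δ^3: 0  0  0  0
  Δ^4: 0  0  0
  Δ^5: 0  0
  Δ^6: 0
The second differences are constant (-24) and nonzero, while all higher differences vanish, so the minimal degree is 2.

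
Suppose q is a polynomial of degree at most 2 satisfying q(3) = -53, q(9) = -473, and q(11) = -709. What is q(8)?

-373

Using the Lagrange interpolation formula with nodes 3, 9, 11:
  L_0(t) = (t - 9)(t - 11) / 48
  L_1(t) = (t - 3)(t - 11) / -12
  L_2(t) = (t - 3)(t - 9) / 16
Then q(t) = -53·L_0(t) - 473·L_1(t) - 709·L_2(t).
Expanding and collecting terms gives q(t) = -6t^2 + 2t - 5.
Evaluating at t = 8: q(8) = -373.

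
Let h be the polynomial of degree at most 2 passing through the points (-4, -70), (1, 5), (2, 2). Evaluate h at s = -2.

Write h(s) = as^2 + bs + c. Substituting each data point gives a linear system:
  16a - 4b + c = -70
  a + b + c = 5
  4a + 2b + c = 2
Solving the system yields a = -3, b = 6, c = 2.
So h(s) = -3s² + 6s + 2.
Then h(-2) = -22.

-22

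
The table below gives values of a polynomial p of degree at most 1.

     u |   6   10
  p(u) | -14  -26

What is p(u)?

p(u) = -3u + 4

Write p(u) = au + b. Substituting each data point gives a linear system:
  6a + b = -14
  10a + b = -26
Solving the system yields a = -3, b = 4.
So p(u) = -3u + 4.
Check: p(6) = -14. ✓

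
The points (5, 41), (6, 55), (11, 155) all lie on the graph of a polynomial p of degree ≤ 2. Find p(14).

Write p(t) = at^2 + bt + c. Substituting each data point gives a linear system:
  25a + 5b + c = 41
  36a + 6b + c = 55
  121a + 11b + c = 155
Solving the system yields a = 1, b = 3, c = 1.
So p(t) = t² + 3t + 1.
Then p(14) = 239.

239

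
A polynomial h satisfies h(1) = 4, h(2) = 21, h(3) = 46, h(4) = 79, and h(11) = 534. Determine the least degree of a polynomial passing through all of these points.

Divided differences on the nodes 1, 2, 3, 4, 11:
  order 0: 4  21  46  79  534
  order 1: 17  25  33  65
  order 2: 4  4  4
  order 3: 0  0
  order 4: 0
The order-2 divided differences are all 4 (nonzero) and every higher order vanishes, so the data lies on a polynomial of degree exactly 2.

2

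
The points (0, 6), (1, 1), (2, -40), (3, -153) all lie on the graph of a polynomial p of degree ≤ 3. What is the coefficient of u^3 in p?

-6

Write p(u) = au^3 + bu^2 + cu + d. Substituting each data point gives a linear system:
  d = 6
  a + b + c + d = 1
  8a + 4b + 2c + d = -40
  27a + 9b + 3c + d = -153
Solving the system yields a = -6, b = 0, c = 1, d = 6.
So p(u) = -6u^3 + u + 6.
The leading coefficient is -6.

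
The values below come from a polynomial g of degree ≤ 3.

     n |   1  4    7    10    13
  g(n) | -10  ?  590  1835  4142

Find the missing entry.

On equispaced nodes a degree-3 polynomial has vanishing fourth forward difference, so
  g(1) - 4·g(4) + 6·g(7) - 4·g(10) + g(13) = 0.
Substituting the known values and solving for g(4):
  -4·g(4) = -332
  g(4) = 83.

83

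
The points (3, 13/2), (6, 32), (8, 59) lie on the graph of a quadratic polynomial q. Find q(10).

Write q(s) = as^2 + bs + c. Substituting each data point gives a linear system:
  9a + 3b + c = 13/2
  36a + 6b + c = 32
  64a + 8b + c = 59
Solving the system yields a = 1, b = -1/2, c = -1.
So q(s) = s^2 - (1/2)s - 1.
Then q(10) = 94.

94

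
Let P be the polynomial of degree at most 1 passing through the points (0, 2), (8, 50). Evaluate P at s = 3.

Using the Lagrange interpolation formula with nodes 0, 8:
  L_0(s) = (s - 8) / -8
  L_1(s) = s / 8
Then P(s) = 2·L_0(s) + 50·L_1(s).
Expanding and collecting terms gives P(s) = 6s + 2.
Evaluating at s = 3: P(3) = 20.

20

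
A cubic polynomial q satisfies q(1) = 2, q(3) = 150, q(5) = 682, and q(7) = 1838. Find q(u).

Write q(u) = au^3 + bu^2 + cu + d. Substituting each data point gives a linear system:
  a + b + c + d = 2
  27a + 9b + 3c + d = 150
  125a + 25b + 5c + d = 682
  343a + 49b + 7c + d = 1838
Solving the system yields a = 5, b = 3, c = -3, d = -3.
So q(u) = 5u^3 + 3u^2 - 3u - 3.
Check: q(5) = 682. ✓

q(u) = 5u^3 + 3u^2 - 3u - 3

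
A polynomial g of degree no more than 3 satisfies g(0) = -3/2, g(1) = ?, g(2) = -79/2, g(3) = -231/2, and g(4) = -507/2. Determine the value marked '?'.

The 4 known points determine the degree-3 polynomial uniquely.
Write g(n) = an^3 + bn^2 + cn + d. Substituting each data point gives a linear system:
  d = -3/2
  8a + 4b + 2c + d = -79/2
  27a + 9b + 3c + d = -231/2
  64a + 16b + 4c + d = -507/2
Solving the system yields a = -3, b = -4, c = 1, d = -3/2.
So g(n) = -3n^3 - 4n^2 + n - 3/2.
Then g(1) = -15/2.

-15/2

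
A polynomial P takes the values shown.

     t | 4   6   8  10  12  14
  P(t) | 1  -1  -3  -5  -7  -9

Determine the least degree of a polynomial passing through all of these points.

1

Forward differences of the values at t = 4, 6, 8, 10, 12, 14:
  P  : 1  -1  -3  -5  -7  -9
  Δ  : -2  -2  -2  -2  -2
  Δ^2: 0  0  0  0
  Δ^3: 0  0  0
  Δ^4: 0  0
  Δ^5: 0
The first differences are constant (-2) and nonzero, while all higher differences vanish, so the minimal degree is 1.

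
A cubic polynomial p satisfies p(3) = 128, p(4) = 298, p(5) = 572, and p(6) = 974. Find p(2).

38

Using the Lagrange interpolation formula with nodes 3, 4, 5, 6:
  L_0(t) = (t - 4)(t - 5)(t - 6) / -6
  L_1(t) = (t - 3)(t - 5)(t - 6) / 2
  L_2(t) = (t - 3)(t - 4)(t - 6) / -2
  L_3(t) = (t - 3)(t - 4)(t - 5) / 6
Then p(t) = 128·L_0(t) + 298·L_1(t) + 572·L_2(t) + 974·L_3(t).
Expanding and collecting terms gives p(t) = 4t^3 + 4t^2 - 6t + 2.
Evaluating at t = 2: p(2) = 38.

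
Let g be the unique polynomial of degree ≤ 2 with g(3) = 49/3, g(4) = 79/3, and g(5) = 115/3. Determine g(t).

Write g(t) = at^2 + bt + c. Substituting each data point gives a linear system:
  9a + 3b + c = 49/3
  16a + 4b + c = 79/3
  25a + 5b + c = 115/3
Solving the system yields a = 1, b = 3, c = -5/3.
So g(t) = t^2 + 3t - 5/3.
Check: g(4) = 79/3. ✓

g(t) = t^2 + 3t - 5/3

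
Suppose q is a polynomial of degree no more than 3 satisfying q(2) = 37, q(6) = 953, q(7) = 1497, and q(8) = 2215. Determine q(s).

Write q(s) = as^3 + bs^2 + cs + d. Substituting each data point gives a linear system:
  8a + 4b + 2c + d = 37
  216a + 36b + 6c + d = 953
  343a + 49b + 7c + d = 1497
  512a + 64b + 8c + d = 2215
Solving the system yields a = 4, b = 3, c = -3, d = -1.
So q(s) = 4s^3 + 3s^2 - 3s - 1.
Check: q(8) = 2215. ✓

q(s) = 4s^3 + 3s^2 - 3s - 1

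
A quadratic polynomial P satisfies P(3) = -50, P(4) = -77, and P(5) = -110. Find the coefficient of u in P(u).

-6

Write P(u) = au^2 + bu + c. Substituting each data point gives a linear system:
  9a + 3b + c = -50
  16a + 4b + c = -77
  25a + 5b + c = -110
Solving the system yields a = -3, b = -6, c = -5.
So P(u) = -3u^2 - 6u - 5.
The coefficient of u is -6.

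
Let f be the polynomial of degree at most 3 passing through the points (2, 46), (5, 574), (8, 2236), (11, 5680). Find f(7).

1516

Forward differences of the values at t = 2, 5, 8, 11:
  f  : 46  574  2236  5680
  Δ  : 528  1662  3444
  Δ^2: 1134  1782
  Δ^3: 648
The third differences are constant, confirming degree 3.
Interpolating (Newton forward form) and evaluating at t = 7 gives f(7) = 1516.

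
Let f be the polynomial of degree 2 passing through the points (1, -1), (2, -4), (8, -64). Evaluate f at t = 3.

-9

Write f(t) = at^2 + bt + c. Substituting each data point gives a linear system:
  a + b + c = -1
  4a + 2b + c = -4
  64a + 8b + c = -64
Solving the system yields a = -1, b = 0, c = 0.
So f(t) = -t^2.
Then f(3) = -9.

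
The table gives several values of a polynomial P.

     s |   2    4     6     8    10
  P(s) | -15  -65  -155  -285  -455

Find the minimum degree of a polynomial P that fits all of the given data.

2

Forward differences of the values at s = 2, 4, 6, 8, 10:
  P  : -15  -65  -155  -285  -455
  Δ  : -50  -90  -130  -170
  Δ^2: -40  -40  -40
  Δ^3: 0  0
  Δ^4: 0
The second differences are constant (-40) and nonzero, while all higher differences vanish, so the minimal degree is 2.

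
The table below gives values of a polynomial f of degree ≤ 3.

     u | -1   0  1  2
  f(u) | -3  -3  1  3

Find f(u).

Write f(u) = au^3 + bu^2 + cu + d. Substituting each data point gives a linear system:
  -a + b - c + d = -3
  d = -3
  a + b + c + d = 1
  8a + 4b + 2c + d = 3
Solving the system yields a = -1, b = 2, c = 3, d = -3.
So f(u) = -u^3 + 2u^2 + 3u - 3.
Check: f(0) = -3. ✓

f(u) = -u^3 + 2u^2 + 3u - 3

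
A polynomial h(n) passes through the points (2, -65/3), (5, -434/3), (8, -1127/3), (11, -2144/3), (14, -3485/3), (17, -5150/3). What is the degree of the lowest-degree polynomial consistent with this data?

Forward differences of the values at n = 2, 5, 8, 11, 14, 17:
  h  : -65/3  -434/3  -1127/3  -2144/3  -3485/3  -5150/3
  Δ  : -123  -231  -339  -447  -555
  Δ^2: -108  -108  -108  -108
  Δ^3: 0  0  0
  Δ^4: 0  0
  Δ^5: 0
The second differences are constant (-108) and nonzero, while all higher differences vanish, so the minimal degree is 2.

2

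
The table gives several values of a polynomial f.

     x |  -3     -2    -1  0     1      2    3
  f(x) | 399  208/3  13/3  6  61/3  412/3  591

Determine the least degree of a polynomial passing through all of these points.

4

Forward differences of the values at x = -3, -2, -1, 0, 1, 2, 3:
  f  : 399  208/3  13/3  6  61/3  412/3  591
  Δ  : -989/3  -65  5/3  43/3  117  1361/3
  Δ^2: 794/3  200/3  38/3  308/3  1010/3
  Δ^3: -198  -54  90  234
  Δ^4: 144  144  144
  Δ^5: 0  0
  Δ^6: 0
The fourth differences are constant (144) and nonzero, while all higher differences vanish, so the minimal degree is 4.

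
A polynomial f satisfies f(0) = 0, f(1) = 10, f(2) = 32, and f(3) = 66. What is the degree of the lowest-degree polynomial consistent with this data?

Forward differences of the values at x = 0, 1, 2, 3:
  f  : 0  10  32  66
  Δ  : 10  22  34
  Δ^2: 12  12
  Δ^3: 0
The second differences are constant (12) and nonzero, while all higher differences vanish, so the minimal degree is 2.

2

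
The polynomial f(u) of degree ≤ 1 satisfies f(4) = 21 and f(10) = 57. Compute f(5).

Using the Lagrange interpolation formula with nodes 4, 10:
  L_0(u) = (u - 10) / -6
  L_1(u) = (u - 4) / 6
Then f(u) = 21·L_0(u) + 57·L_1(u).
Expanding and collecting terms gives f(u) = 6u - 3.
Evaluating at u = 5: f(5) = 27.

27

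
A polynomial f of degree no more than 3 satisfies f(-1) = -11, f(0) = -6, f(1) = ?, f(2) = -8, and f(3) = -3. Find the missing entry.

The 4 known points determine the degree-3 polynomial uniquely.
Write f(u) = au^3 + bu^2 + cu + d. Substituting each data point gives a linear system:
  -a + b - c + d = -11
  d = -6
  8a + 4b + 2c + d = -8
  27a + 9b + 3c + d = -3
Solving the system yields a = 1, b = -3, c = 1, d = -6.
So f(u) = u³ - 3u² + u - 6.
Then f(1) = -7.

-7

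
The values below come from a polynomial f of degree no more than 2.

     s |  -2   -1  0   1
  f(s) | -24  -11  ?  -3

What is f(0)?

-4

On equispaced nodes a degree-2 polynomial has vanishing third forward difference, so
  - f(-2) + 3·f(-1) - 3·f(0) + f(1) = 0.
Substituting the known values and solving for f(0):
  -3·f(0) = 12
  f(0) = -4.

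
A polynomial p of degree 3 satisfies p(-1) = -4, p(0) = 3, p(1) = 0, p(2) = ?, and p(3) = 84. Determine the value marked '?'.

The 4 known points determine the degree-3 polynomial uniquely.
Write p(u) = au^3 + bu^2 + cu + d. Substituting each data point gives a linear system:
  -a + b - c + d = -4
  d = 3
  a + b + c + d = 0
  27a + 9b + 3c + d = 84
Solving the system yields a = 5, b = -5, c = -3, d = 3.
So p(u) = 5u^3 - 5u^2 - 3u + 3.
Then p(2) = 17.

17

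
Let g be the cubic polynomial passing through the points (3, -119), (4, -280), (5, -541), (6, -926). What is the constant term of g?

4

Write g(u) = au^3 + bu^2 + cu + d. Substituting each data point gives a linear system:
  27a + 9b + 3c + d = -119
  64a + 16b + 4c + d = -280
  125a + 25b + 5c + d = -541
  216a + 36b + 6c + d = -926
Solving the system yields a = -4, b = -2, c = 1, d = 4.
So g(u) = -4u^3 - 2u^2 + u + 4.
The constant term is 4.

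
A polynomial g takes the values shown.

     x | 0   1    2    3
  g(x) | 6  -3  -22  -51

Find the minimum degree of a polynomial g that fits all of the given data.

2

Forward differences of the values at x = 0, 1, 2, 3:
  g  : 6  -3  -22  -51
  Δ  : -9  -19  -29
  Δ^2: -10  -10
  Δ^3: 0
The second differences are constant (-10) and nonzero, while all higher differences vanish, so the minimal degree is 2.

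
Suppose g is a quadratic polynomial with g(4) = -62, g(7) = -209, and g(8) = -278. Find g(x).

g(x) = -5x^2 + 6x - 6

Write g(x) = ax^2 + bx + c. Substituting each data point gives a linear system:
  16a + 4b + c = -62
  49a + 7b + c = -209
  64a + 8b + c = -278
Solving the system yields a = -5, b = 6, c = -6.
So g(x) = -5x^2 + 6x - 6.
Check: g(8) = -278. ✓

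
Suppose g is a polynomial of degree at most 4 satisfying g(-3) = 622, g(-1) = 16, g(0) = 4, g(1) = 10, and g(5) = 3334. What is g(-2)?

142

Using the Lagrange interpolation formula with nodes -3, -1, 0, 1, 5:
  L_0(u) = (u + 1)u(u - 1)(u - 5) / 192
  L_1(u) = (u + 3)u(u - 1)(u - 5) / -24
  L_2(u) = (u + 3)(u + 1)(u - 1)(u - 5) / 15
  L_3(u) = (u + 3)(u + 1)u(u - 5) / -32
  L_4(u) = (u + 3)(u + 1)u(u - 1) / 960
Then g(u) = 622·L_0(u) + 16·L_1(u) + 4·L_2(u) + 10·L_3(u) + 3334·L_4(u).
Expanding and collecting terms gives g(u) = 6u^4 - 4u^3 + 3u^2 + u + 4.
Evaluating at u = -2: g(-2) = 142.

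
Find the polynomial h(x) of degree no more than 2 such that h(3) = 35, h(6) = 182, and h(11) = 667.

Using the Lagrange interpolation formula with nodes 3, 6, 11:
  L_0(x) = (x - 6)(x - 11) / 24
  L_1(x) = (x - 3)(x - 11) / -15
  L_2(x) = (x - 3)(x - 6) / 40
Then h(x) = 35·L_0(x) + 182·L_1(x) + 667·L_2(x).
Expanding and collecting terms gives h(x) = 6x^2 - 5x - 4.
Check: h(11) = 667. ✓

h(x) = 6x^2 - 5x - 4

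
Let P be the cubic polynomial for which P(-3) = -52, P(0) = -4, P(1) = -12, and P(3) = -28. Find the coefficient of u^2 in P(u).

-4

Write P(u) = au^3 + bu^2 + cu + d. Substituting each data point gives a linear system:
  -27a + 9b - 3c + d = -52
  d = -4
  a + b + c + d = -12
  27a + 9b + 3c + d = -28
Solving the system yields a = 1, b = -4, c = -5, d = -4.
So P(u) = u^3 - 4u^2 - 5u - 4.
The coefficient of u^2 is -4.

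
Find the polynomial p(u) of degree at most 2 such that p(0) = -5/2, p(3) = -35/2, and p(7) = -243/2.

Write p(u) = au^2 + bu + c. Substituting each data point gives a linear system:
  c = -5/2
  9a + 3b + c = -35/2
  49a + 7b + c = -243/2
Solving the system yields a = -3, b = 4, c = -5/2.
So p(u) = -3u^2 + 4u - 5/2.
Check: p(7) = -243/2. ✓

p(u) = -3u^2 + 4u - 5/2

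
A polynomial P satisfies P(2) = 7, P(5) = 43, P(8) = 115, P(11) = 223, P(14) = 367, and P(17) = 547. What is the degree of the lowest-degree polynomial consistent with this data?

2

Forward differences of the values at s = 2, 5, 8, 11, 14, 17:
  P  : 7  43  115  223  367  547
  Δ  : 36  72  108  144  180
  Δ^2: 36  36  36  36
  Δ^3: 0  0  0
  Δ^4: 0  0
  Δ^5: 0
The second differences are constant (36) and nonzero, while all higher differences vanish, so the minimal degree is 2.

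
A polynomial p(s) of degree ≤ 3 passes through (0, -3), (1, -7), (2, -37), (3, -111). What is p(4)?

Forward differences of the values at s = 0, 1, 2, 3:
  p  : -3  -7  -37  -111
  Δ  : -4  -30  -74
  Δ^2: -26  -44
  Δ^3: -18
The third differences are constant, confirming degree 3.
Interpolating (Newton forward form) and evaluating at s = 4 gives p(4) = -247.

-247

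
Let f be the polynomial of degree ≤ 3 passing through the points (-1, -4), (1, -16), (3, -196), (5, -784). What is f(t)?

f(t) = -5t^3 - 6t^2 - t - 4

Using the Lagrange interpolation formula with nodes -1, 1, 3, 5:
  L_0(t) = (t - 1)(t - 3)(t - 5) / -48
  L_1(t) = (t + 1)(t - 3)(t - 5) / 16
  L_2(t) = (t + 1)(t - 1)(t - 5) / -16
  L_3(t) = (t + 1)(t - 1)(t - 3) / 48
Then f(t) = -4·L_0(t) - 16·L_1(t) - 196·L_2(t) - 784·L_3(t).
Expanding and collecting terms gives f(t) = -5t^3 - 6t^2 - t - 4.
Check: f(1) = -16. ✓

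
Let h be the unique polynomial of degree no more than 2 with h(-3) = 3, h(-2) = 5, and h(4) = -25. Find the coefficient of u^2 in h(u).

Write h(u) = au^2 + bu + c. Substituting each data point gives a linear system:
  9a - 3b + c = 3
  4a - 2b + c = 5
  16a + 4b + c = -25
Solving the system yields a = -1, b = -3, c = 3.
So h(u) = -u^2 - 3u + 3.
The leading coefficient is -1.

-1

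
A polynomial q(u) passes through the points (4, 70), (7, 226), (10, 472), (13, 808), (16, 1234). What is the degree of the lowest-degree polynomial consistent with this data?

2

Forward differences of the values at u = 4, 7, 10, 13, 16:
  q  : 70  226  472  808  1234
  Δ  : 156  246  336  426
  Δ^2: 90  90  90
  Δ^3: 0  0
  Δ^4: 0
The second differences are constant (90) and nonzero, while all higher differences vanish, so the minimal degree is 2.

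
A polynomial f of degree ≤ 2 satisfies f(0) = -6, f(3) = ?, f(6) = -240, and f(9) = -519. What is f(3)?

The 3 known points determine the degree-2 polynomial uniquely.
Write f(s) = as^2 + bs + c. Substituting each data point gives a linear system:
  c = -6
  36a + 6b + c = -240
  81a + 9b + c = -519
Solving the system yields a = -6, b = -3, c = -6.
So f(s) = -6s² - 3s - 6.
Then f(3) = -69.

-69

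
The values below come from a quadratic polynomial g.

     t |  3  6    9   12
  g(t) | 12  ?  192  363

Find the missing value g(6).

The 3 known points determine the degree-2 polynomial uniquely.
Write g(t) = at^2 + bt + c. Substituting each data point gives a linear system:
  9a + 3b + c = 12
  81a + 9b + c = 192
  144a + 12b + c = 363
Solving the system yields a = 3, b = -6, c = 3.
So g(t) = 3t^2 - 6t + 3.
Then g(6) = 75.

75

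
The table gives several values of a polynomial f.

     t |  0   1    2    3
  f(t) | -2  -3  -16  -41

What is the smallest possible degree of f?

2

Forward differences of the values at t = 0, 1, 2, 3:
  f  : -2  -3  -16  -41
  Δ  : -1  -13  -25
  Δ^2: -12  -12
  Δ^3: 0
The second differences are constant (-12) and nonzero, while all higher differences vanish, so the minimal degree is 2.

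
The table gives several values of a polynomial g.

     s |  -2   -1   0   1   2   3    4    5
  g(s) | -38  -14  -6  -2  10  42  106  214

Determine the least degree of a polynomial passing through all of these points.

Forward differences of the values at s = -2, -1, 0, 1, 2, 3, 4, 5:
  g  : -38  -14  -6  -2  10  42  106  214
  Δ  : 24  8  4  12  32  64  108
  Δ^2: -16  -4  8  20  32  44
  Δ^3: 12  12  12  12  12
  Δ^4: 0  0  0  0
  Δ^5: 0  0  0
  Δ^6: 0  0
  Δ^7: 0
The third differences are constant (12) and nonzero, while all higher differences vanish, so the minimal degree is 3.

3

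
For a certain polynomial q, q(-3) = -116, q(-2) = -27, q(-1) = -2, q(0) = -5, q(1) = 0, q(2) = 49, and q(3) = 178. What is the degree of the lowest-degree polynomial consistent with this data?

3

Forward differences of the values at n = -3, -2, -1, 0, 1, 2, 3:
  q  : -116  -27  -2  -5  0  49  178
  Δ  : 89  25  -3  5  49  129
  Δ^2: -64  -28  8  44  80
  Δ^3: 36  36  36  36
  Δ^4: 0  0  0
  Δ^5: 0  0
  Δ^6: 0
The third differences are constant (36) and nonzero, while all higher differences vanish, so the minimal degree is 3.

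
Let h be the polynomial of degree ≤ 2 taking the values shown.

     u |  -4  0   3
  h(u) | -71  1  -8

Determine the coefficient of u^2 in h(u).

Write h(u) = au^2 + bu + c. Substituting each data point gives a linear system:
  16a - 4b + c = -71
  c = 1
  9a + 3b + c = -8
Solving the system yields a = -3, b = 6, c = 1.
So h(u) = -3u^2 + 6u + 1.
The leading coefficient is -3.

-3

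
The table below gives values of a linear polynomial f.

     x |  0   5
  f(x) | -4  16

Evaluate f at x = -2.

Using the Lagrange interpolation formula with nodes 0, 5:
  L_0(x) = (x - 5) / -5
  L_1(x) = x / 5
Then f(x) = -4·L_0(x) + 16·L_1(x).
Expanding and collecting terms gives f(x) = 4x - 4.
Evaluating at x = -2: f(-2) = -12.

-12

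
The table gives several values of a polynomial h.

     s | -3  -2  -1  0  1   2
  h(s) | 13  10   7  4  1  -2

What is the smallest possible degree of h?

1

Forward differences of the values at s = -3, -2, -1, 0, 1, 2:
  h  : 13  10  7  4  1  -2
  Δ  : -3  -3  -3  -3  -3
  Δ^2: 0  0  0  0
  Δ^3: 0  0  0
  Δ^4: 0  0
  Δ^5: 0
The first differences are constant (-3) and nonzero, while all higher differences vanish, so the minimal degree is 1.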